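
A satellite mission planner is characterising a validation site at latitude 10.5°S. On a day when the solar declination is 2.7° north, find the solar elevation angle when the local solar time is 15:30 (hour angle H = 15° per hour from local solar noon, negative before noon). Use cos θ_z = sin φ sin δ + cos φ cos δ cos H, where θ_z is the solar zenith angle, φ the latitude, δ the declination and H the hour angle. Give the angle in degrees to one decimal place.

36.1°

Hour angle H = 15° × (15.5 − 12) = 52.50°.
cos θ_z = sin φ sin δ + cos φ cos δ cos H = (-0.1822)(0.0471) + (0.9833)(0.9989)(0.6088) = 0.5894.
θ_z = arccos(0.5894) = 53.89°, so the elevation is 90° − 53.89° = 36.11°.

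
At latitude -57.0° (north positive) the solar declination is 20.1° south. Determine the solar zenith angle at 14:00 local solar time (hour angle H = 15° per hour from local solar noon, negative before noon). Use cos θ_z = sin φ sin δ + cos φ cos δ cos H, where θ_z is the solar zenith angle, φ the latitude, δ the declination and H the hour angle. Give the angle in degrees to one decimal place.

Hour angle H = 15° × (14 − 12) = 30.00°.
With φ = -57.0°, δ = -20.1°, H = 30.00°: sin φ sin δ = 0.2882, cos φ cos δ cos H = 0.4429, so cos θ_z = 0.7311.
θ_z = arccos(0.7311) = 43.02°.

43.0°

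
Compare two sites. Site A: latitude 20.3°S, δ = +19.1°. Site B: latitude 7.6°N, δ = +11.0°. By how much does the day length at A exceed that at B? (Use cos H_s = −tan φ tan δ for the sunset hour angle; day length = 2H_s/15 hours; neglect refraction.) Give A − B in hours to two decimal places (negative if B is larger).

A: H_s = arccos(−tan -20.3° · tan 19.1°) = 82.64°, so 2H_s/15 = 11.0187 h.
B: H_s = arccos(−tan 7.6° · tan 11.0°) = 91.49°, so 2H_s/15 = 12.1987 h.
A − B = 11.0187 − 12.1987 = -1.1800 h.

-1.18 h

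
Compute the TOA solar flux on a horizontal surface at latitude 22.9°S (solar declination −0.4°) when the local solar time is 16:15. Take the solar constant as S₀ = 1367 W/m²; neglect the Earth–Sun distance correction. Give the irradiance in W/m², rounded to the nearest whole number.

561 W/m²

Hour angle H = 15° × (16.25 − 12) = 63.75°.
cos θ_z = sin(-22.9°) sin(-0.4°) + cos(-22.9°) cos(-0.4°) cos(63.75°) = 0.0027 + 0.4074 = 0.4101.
Top-of-atmosphere irradiance = S₀ cos θ_z = 1367 × 0.4101 = 560.61 W/m².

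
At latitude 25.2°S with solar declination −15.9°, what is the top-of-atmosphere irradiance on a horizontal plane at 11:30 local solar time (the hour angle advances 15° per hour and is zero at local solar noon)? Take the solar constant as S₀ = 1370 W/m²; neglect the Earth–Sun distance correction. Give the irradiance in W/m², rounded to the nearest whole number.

1342 W/m²

Hour angle H = 15° × (11.5 − 12) = -7.50°.
cos θ_z = sin(-25.2°) sin(-15.9°) + cos(-25.2°) cos(-15.9°) cos(-7.50°) = 0.1166 + 0.8628 = 0.9794.
Top-of-atmosphere irradiance = S₀ cos θ_z = 1370 × 0.9794 = 1341.78 W/m².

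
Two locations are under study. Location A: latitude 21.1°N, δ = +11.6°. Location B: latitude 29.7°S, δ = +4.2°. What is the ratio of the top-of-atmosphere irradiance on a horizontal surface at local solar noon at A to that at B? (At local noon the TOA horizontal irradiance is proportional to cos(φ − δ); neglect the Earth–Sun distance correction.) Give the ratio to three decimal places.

1.188

A: cos θ_z = cos(21.1° − (11.6°)) = 0.9863.
B: cos θ_z = cos(-29.7° − (4.2°)) = 0.8300.
Ratio A/B = 0.9863 / 0.8300 = 1.1883.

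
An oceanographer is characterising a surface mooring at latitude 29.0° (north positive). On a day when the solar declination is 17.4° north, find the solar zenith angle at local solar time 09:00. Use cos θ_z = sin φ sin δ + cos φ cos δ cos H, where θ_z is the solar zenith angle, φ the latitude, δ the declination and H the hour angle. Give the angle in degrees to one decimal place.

Hour angle H = 15° × (9 − 12) = -45.00°.
cos θ_z = sin(29.0°) sin(17.4°) + cos(29.0°) cos(17.4°) cos(-45.00°) = 0.1450 + 0.5901 = 0.7351.
θ_z = arccos(0.7351) = 42.68°.

42.7°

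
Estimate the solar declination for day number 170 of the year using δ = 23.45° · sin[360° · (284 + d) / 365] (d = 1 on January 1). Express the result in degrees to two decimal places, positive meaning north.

360 × (284 + 170) / 365 = 447.781°; sin(447.781°) = 0.9993.
δ = 23.45 × 0.9993 = 23.434° ≈ +23.43°.

+23.43°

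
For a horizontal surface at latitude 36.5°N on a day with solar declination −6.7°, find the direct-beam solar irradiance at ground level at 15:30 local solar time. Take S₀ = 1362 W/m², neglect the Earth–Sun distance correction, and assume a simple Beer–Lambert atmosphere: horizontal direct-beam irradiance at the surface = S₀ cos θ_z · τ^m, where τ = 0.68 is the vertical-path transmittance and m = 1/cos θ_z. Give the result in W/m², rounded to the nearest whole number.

Hour angle H = 15° × (15.5 − 12) = 52.50°.
cos θ_z = sin φ sin δ + cos φ cos δ cos H = (0.5948)(-0.1167) + (0.8039)(0.9932)(0.6088) = 0.4167.
Air mass m = 1/cos θ_z = 1/0.4167 = 2.400; τ^m = 0.68^2.400 = 0.3963.
Surface direct beam = 1362 × 0.4167 × 0.3963 = 224.92 W/m².

225 W/m²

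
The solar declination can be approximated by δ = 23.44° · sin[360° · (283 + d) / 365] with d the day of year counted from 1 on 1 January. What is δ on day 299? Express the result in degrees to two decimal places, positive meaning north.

360 × (283 + 299) / 365 = 574.027°; sin(574.027°) = -0.5596.
δ = 23.44 × -0.5596 = -13.117° ≈ -13.12°.

-13.12°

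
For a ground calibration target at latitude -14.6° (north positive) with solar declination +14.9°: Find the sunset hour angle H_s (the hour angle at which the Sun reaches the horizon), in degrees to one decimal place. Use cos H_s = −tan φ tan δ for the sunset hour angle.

86.0°

cos H_s = −tan(-14.6°) · tan(14.9°) = 0.0693, so H_s = arccos(0.0693) = 86.03°.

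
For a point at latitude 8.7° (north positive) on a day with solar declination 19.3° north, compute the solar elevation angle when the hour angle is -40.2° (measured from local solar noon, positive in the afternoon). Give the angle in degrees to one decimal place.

With φ = 8.7°, δ = 19.3°, H = -40.20°: sin φ sin δ = 0.0500, cos φ cos δ cos H = 0.7126, so cos θ_z = 0.7626.
θ_z = arccos(0.7626) = 40.31°, so the elevation is 90° − 40.31° = 49.69°.

49.7°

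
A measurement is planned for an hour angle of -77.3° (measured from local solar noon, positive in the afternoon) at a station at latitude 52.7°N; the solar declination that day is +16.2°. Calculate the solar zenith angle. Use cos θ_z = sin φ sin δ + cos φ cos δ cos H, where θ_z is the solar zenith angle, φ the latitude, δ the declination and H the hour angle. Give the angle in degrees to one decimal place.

cos θ_z = sin φ sin δ + cos φ cos δ cos H = (0.7955)(0.2790) + (0.6060)(0.9603)(0.2198) = 0.3499.
θ_z = arccos(0.3499) = 69.52°.

69.5°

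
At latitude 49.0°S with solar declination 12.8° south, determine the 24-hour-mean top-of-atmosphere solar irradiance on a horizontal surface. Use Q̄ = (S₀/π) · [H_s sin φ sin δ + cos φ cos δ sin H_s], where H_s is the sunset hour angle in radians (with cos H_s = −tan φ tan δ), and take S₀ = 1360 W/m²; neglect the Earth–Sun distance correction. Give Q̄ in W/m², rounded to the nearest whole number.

400 W/m²

cos H_s = −tan(-49.0°) · tan(-12.8°) = -0.2614, so H_s = arccos(-0.2614) = 105.15°. In radians, H_s = 1.8352.
H_s sin φ sin δ = 1.8352 × -0.7547 × -0.2215 = 0.3068.
cos φ cos δ sin H_s = 0.6561 × 0.9751 × 0.9652 = 0.6175.
Q̄ = (1360/π) × (0.3068 + 0.6175) = 432.90 × 0.9243 = 400.13 W/m².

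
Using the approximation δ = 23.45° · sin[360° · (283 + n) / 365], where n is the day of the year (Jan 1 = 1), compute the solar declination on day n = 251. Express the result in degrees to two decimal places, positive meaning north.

360 × (283 + 251) / 365 = 526.685°; sin(526.685°) = 0.2303.
δ = 23.45 × 0.2303 = 5.401° ≈ +5.40°.

+5.40°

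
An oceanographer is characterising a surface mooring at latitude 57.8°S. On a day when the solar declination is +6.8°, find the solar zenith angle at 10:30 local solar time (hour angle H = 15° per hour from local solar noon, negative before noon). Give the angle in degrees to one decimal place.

67.1°

Hour angle H = 15° × (10.5 − 12) = -22.50°.
cos θ_z = sin(-57.8°) sin(6.8°) + cos(-57.8°) cos(6.8°) cos(-22.50°) = -0.1002 + 0.4889 = 0.3887.
θ_z = arccos(0.3887) = 67.13°.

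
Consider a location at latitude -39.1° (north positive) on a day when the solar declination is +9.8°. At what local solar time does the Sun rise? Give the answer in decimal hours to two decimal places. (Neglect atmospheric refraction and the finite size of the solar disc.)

6.54 h

The sunset hour angle satisfies cos H_s = −tan φ tan δ = 0.1404, giving H_s = 81.93°.
Sunrise is at 12 − H_s/15 = 12 − 5.462 = 6.538 h local solar time.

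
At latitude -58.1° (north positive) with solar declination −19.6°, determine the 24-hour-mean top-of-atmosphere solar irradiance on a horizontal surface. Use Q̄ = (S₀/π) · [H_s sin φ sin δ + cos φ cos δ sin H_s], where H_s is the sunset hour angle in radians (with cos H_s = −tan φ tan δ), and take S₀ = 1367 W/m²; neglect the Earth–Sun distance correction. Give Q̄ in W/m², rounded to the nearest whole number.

448 W/m²

−tan φ tan δ = −(-1.6066)(-0.3561) = -0.5721; H_s = arccos(-0.5721) = 124.90°. In radians, H_s = 2.1799.
H_s sin φ sin δ = 2.1799 × -0.8490 × -0.3355 = 0.6209.
cos φ cos δ sin H_s = 0.5284 × 0.9421 × 0.8202 = 0.4083.
Q̄ = (1367/π) × (0.6209 + 0.4083) = 435.13 × 1.0292 = 447.84 W/m².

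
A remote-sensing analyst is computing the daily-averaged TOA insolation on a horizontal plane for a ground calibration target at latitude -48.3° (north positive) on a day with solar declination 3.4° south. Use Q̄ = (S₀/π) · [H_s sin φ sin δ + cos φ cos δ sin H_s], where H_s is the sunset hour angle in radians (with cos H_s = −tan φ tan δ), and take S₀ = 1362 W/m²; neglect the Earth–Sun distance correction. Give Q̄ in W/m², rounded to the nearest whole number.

319 W/m²

cos H_s = −tan(-48.3°) · tan(-3.4°) = -0.0667, so H_s = arccos(-0.0667) = 93.82°. In radians, H_s = 1.6375.
H_s sin φ sin δ = 1.6375 × -0.7466 × -0.0593 = 0.0725.
cos φ cos δ sin H_s = 0.6652 × 0.9982 × 0.9978 = 0.6625.
Q̄ = (1362/π) × (0.0725 + 0.6625) = 433.54 × 0.7350 = 318.65 W/m².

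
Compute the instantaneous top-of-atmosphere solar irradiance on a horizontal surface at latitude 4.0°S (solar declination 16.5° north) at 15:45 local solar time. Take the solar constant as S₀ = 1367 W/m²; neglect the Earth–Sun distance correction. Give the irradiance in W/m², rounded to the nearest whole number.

Hour angle H = 15° × (15.75 − 12) = 56.25°.
cos θ_z = sin φ sin δ + cos φ cos δ cos H = (-0.0698)(0.2840) + (0.9976)(0.9588)(0.5556) = 0.5116.
Top-of-atmosphere irradiance = S₀ cos θ_z = 1367 × 0.5116 = 699.36 W/m².

699 W/m²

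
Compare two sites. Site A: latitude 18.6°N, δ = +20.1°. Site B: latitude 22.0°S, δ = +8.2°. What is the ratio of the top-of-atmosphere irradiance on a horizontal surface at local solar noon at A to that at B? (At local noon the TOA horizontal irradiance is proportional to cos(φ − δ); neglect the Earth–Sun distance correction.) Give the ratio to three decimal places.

1.157

A: cos θ_z = cos(18.6° − (20.1°)) = 0.9997.
B: cos θ_z = cos(-22.0° − (8.2°)) = 0.8643.
Ratio A/B = 0.9997 / 0.8643 = 1.1567.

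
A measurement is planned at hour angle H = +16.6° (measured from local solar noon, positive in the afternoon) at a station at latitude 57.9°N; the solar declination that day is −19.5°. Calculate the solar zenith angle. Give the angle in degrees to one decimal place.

78.6°

cos θ_z = sin(57.9°) sin(-19.5°) + cos(57.9°) cos(-19.5°) cos(16.60°) = -0.2828 + 0.4800 = 0.1972.
θ_z = arccos(0.1972) = 78.63°.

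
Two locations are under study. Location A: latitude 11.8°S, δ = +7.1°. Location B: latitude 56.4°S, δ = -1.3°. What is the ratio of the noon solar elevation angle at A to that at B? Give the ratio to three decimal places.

2.037

A: 90° − |-11.8 − (7.1)| = 71.10°.
B: 90° − |-56.4 − (-1.3)| = 34.90°.
Ratio A/B = 71.1000 / 34.9000 = 2.0372.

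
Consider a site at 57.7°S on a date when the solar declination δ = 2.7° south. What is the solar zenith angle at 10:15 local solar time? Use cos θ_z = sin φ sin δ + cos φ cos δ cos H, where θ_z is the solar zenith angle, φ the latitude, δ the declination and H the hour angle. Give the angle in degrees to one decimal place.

Hour angle H = 15° × (10.25 − 12) = -26.25°.
cos θ_z = sin(-57.7°) sin(-2.7°) + cos(-57.7°) cos(-2.7°) cos(-26.25°) = 0.0398 + 0.4787 = 0.5185.
θ_z = arccos(0.5185) = 58.77°.

58.8°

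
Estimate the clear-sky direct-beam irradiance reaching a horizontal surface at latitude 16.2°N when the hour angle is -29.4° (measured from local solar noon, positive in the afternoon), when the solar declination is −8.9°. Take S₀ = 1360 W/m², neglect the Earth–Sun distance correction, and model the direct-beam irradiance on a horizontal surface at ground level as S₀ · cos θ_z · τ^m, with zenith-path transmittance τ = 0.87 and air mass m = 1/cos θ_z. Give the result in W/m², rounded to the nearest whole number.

With φ = 16.2°, δ = -8.9°, H = -29.40°: sin φ sin δ = -0.0432, cos φ cos δ cos H = 0.8265, so cos θ_z = 0.7833.
Air mass m = 1/cos θ_z = 1/0.7833 = 1.277; τ^m = 0.87^1.277 = 0.8371.
Surface direct beam = 1360 × 0.7833 × 0.8371 = 891.75 W/m².

892 W/m²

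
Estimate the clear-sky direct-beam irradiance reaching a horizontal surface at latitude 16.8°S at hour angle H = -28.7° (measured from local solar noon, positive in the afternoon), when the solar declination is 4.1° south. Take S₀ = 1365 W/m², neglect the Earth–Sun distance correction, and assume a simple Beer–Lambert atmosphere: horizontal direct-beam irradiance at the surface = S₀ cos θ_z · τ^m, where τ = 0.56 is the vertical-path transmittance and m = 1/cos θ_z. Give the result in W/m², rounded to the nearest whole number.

596 W/m²

With φ = -16.8°, δ = -4.1°, H = -28.70°: sin φ sin δ = 0.0207, cos φ cos δ cos H = 0.8376, so cos θ_z = 0.8583.
Air mass m = 1/cos θ_z = 1/0.8583 = 1.165; τ^m = 0.56^1.165 = 0.5089.
Surface direct beam = 1365 × 0.8583 × 0.5089 = 596.22 W/m².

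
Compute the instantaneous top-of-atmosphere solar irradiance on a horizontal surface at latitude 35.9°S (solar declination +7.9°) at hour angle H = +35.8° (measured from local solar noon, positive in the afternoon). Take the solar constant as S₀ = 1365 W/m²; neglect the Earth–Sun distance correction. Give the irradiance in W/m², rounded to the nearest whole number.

778 W/m²

cos θ_z = sin(-35.9°) sin(7.9°) + cos(-35.9°) cos(7.9°) cos(35.80°) = -0.0806 + 0.6508 = 0.5702.
Top-of-atmosphere irradiance = S₀ cos θ_z = 1365 × 0.5702 = 778.32 W/m².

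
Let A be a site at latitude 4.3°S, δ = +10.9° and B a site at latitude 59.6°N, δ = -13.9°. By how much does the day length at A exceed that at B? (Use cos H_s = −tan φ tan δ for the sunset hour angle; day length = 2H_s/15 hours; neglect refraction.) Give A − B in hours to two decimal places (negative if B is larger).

A: H_s = arccos(−tan -4.3° · tan 10.9°) = 89.17°, so 2H_s/15 = 11.8893 h.
B: H_s = arccos(−tan 59.6° · tan -13.9°) = 65.05°, so 2H_s/15 = 8.6733 h.
A − B = 11.8893 − 8.6733 = 3.2160 h.

+3.22 h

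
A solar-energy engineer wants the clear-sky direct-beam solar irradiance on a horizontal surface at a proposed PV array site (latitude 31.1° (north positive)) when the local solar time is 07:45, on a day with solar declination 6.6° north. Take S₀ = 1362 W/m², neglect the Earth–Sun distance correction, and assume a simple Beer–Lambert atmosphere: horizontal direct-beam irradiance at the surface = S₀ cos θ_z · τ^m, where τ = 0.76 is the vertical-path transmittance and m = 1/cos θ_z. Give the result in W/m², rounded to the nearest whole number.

316 W/m²

Hour angle H = 15° × (7.75 − 12) = -63.75°.
With φ = 31.1°, δ = 6.6°, H = -63.75°: sin φ sin δ = 0.0594, cos φ cos δ cos H = 0.3762, so cos θ_z = 0.4356.
Air mass m = 1/cos θ_z = 1/0.4356 = 2.296; τ^m = 0.76^2.296 = 0.5325.
Surface direct beam = 1362 × 0.4356 × 0.5325 = 315.93 W/m².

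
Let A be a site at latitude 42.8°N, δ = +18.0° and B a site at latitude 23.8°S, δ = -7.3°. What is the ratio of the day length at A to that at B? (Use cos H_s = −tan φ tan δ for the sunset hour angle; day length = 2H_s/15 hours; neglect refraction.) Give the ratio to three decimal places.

A: H_s = arccos(−tan 42.8° · tan 18.0°) = 107.51°, so 2H_s/15 = 14.3347 h.
B: H_s = arccos(−tan -23.8° · tan -7.3°) = 93.24°, so 2H_s/15 = 12.4320 h.
Ratio A/B = 14.3347 / 12.4320 = 1.1530.

1.153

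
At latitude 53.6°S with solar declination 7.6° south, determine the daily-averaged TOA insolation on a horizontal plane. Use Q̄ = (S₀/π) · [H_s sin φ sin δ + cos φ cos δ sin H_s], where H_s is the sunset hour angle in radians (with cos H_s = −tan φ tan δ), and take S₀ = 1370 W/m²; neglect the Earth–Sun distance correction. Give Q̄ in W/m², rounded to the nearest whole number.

334 W/m²

The sunset hour angle satisfies cos H_s = −tan φ tan δ = -0.1810, giving H_s = 100.43°. In radians, H_s = 1.7528.
H_s sin φ sin δ = 1.7528 × -0.8049 × -0.1323 = 0.1867.
cos φ cos δ sin H_s = 0.5934 × 0.9912 × 0.9835 = 0.5785.
Q̄ = (1370/π) × (0.1867 + 0.5785) = 436.08 × 0.7652 = 333.69 W/m².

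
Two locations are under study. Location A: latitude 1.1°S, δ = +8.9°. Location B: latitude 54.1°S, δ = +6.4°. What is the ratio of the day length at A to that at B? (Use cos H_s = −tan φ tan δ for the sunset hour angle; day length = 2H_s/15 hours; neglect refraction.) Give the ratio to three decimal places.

1.108

A: H_s = arccos(−tan -1.1° · tan 8.9°) = 89.83°, so 2H_s/15 = 11.9773 h.
B: H_s = arccos(−tan -54.1° · tan 6.4°) = 81.09°, so 2H_s/15 = 10.8120 h.
Ratio A/B = 11.9773 / 10.8120 = 1.1078.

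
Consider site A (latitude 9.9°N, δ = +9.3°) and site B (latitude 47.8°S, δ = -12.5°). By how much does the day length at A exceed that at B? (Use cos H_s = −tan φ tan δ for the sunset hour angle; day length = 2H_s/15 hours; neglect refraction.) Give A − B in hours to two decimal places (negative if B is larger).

-1.67 h

A: H_s = arccos(−tan 9.9° · tan 9.3°) = 91.64°, so 2H_s/15 = 12.2187 h.
B: H_s = arccos(−tan -47.8° · tan -12.5°) = 104.15°, so 2H_s/15 = 13.8867 h.
A − B = 12.2187 − 13.8867 = -1.6680 h.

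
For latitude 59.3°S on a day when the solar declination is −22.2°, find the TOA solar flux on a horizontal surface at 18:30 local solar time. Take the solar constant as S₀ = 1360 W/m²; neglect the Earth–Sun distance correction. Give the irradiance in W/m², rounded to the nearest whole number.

358 W/m²

Hour angle H = 15° × (18.5 − 12) = 97.50°.
With φ = -59.3°, δ = -22.2°, H = 97.50°: sin φ sin δ = 0.3249, cos φ cos δ cos H = -0.0617, so cos θ_z = 0.2632.
Top-of-atmosphere irradiance = S₀ cos θ_z = 1360 × 0.2632 = 357.95 W/m².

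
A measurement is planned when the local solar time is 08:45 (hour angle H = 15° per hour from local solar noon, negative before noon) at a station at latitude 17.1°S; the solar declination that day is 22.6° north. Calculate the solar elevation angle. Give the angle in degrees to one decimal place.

28.0°

Hour angle H = 15° × (8.75 − 12) = -48.75°.
cos θ_z = sin(-17.1°) sin(22.6°) + cos(-17.1°) cos(22.6°) cos(-48.75°) = -0.1130 + 0.5818 = 0.4688.
θ_z = arccos(0.4688) = 62.04°, so the elevation is 90° − 62.04° = 27.96°.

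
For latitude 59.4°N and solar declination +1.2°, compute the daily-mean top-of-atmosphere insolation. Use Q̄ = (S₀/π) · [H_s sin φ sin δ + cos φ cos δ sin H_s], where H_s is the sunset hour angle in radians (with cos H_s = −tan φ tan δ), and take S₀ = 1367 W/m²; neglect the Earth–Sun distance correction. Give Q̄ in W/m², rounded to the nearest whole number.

234 W/m²

cos H_s = −tan(59.4°) · tan(1.2°) = -0.0354, so H_s = arccos(-0.0354) = 92.03°. In radians, H_s = 1.6062.
H_s sin φ sin δ = 1.6062 × 0.8607 × 0.0209 = 0.0289.
cos φ cos δ sin H_s = 0.5090 × 0.9998 × 0.9994 = 0.5086.
Q̄ = (1367/π) × (0.0289 + 0.5086) = 435.13 × 0.5375 = 233.88 W/m².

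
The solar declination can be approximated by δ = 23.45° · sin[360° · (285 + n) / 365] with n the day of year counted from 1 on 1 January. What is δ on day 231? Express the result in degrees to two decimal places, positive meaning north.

+12.10°

360 × (285 + 231) / 365 = 508.932°; sin(508.932°) = 0.5161.
δ = 23.45 × 0.5161 = 12.103° ≈ +12.10°.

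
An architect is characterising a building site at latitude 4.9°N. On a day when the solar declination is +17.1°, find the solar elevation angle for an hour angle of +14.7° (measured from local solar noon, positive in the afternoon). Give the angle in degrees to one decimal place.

71.1°

cos θ_z = sin φ sin δ + cos φ cos δ cos H = (0.0854)(0.2940) + (0.9963)(0.9558)(0.9673) = 0.9462.
θ_z = arccos(0.9462) = 18.88°, so the elevation is 90° − 18.88° = 71.12°.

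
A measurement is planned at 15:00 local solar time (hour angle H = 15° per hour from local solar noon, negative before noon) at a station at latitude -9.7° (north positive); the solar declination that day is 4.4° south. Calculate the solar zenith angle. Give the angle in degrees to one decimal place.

44.9°

Hour angle H = 15° × (15 − 12) = 45.00°.
cos θ_z = sin(-9.7°) sin(-4.4°) + cos(-9.7°) cos(-4.4°) cos(45.00°) = 0.0129 + 0.6949 = 0.7078.
θ_z = arccos(0.7078) = 44.94°.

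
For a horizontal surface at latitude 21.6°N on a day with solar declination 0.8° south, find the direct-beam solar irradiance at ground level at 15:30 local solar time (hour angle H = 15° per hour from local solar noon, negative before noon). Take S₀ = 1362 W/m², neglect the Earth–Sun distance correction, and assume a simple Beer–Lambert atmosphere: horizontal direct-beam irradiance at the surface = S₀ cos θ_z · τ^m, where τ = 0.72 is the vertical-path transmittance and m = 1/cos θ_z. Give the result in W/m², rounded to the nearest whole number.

425 W/m²

Hour angle H = 15° × (15.5 − 12) = 52.50°.
cos θ_z = sin(21.6°) sin(-0.8°) + cos(21.6°) cos(-0.8°) cos(52.50°) = -0.0051 + 0.5660 = 0.5609.
Air mass m = 1/cos θ_z = 1/0.5609 = 1.783; τ^m = 0.72^1.783 = 0.5567.
Surface direct beam = 1362 × 0.5609 × 0.5567 = 425.29 W/m².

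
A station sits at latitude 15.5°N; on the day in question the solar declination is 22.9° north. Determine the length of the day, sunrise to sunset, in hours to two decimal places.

The sunset hour angle satisfies cos H_s = −tan φ tan δ = -0.1171, giving H_s = 96.72°.
Day length = 2 H_s / 15° h⁻¹ = 193.44° / 15 = 12.896 h.

12.90 hours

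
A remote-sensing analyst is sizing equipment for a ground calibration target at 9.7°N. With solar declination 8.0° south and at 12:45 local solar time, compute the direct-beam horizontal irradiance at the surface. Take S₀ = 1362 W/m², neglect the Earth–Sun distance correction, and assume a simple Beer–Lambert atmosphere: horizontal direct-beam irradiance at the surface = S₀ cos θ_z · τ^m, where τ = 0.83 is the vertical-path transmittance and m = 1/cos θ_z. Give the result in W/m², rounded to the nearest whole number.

1042 W/m²

Hour angle H = 15° × (12.75 − 12) = 11.25°.
cos θ_z = sin(9.7°) sin(-8.0°) + cos(9.7°) cos(-8.0°) cos(11.25°) = -0.0234 + 0.9574 = 0.9340.
Air mass m = 1/cos θ_z = 1/0.9340 = 1.071; τ^m = 0.83^1.071 = 0.8191.
Surface direct beam = 1362 × 0.9340 × 0.8191 = 1041.98 W/m².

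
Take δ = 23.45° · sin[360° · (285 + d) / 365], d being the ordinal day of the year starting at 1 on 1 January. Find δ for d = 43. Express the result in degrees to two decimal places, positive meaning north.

-13.95°

360 × (285 + 43) / 365 = 323.507°; sin(323.507°) = -0.5947.
δ = 23.45 × -0.5947 = -13.946° ≈ -13.95°.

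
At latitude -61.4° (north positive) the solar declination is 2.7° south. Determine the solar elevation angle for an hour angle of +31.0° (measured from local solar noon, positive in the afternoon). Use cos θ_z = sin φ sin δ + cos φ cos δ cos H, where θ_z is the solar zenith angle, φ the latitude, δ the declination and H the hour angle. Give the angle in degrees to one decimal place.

cos θ_z = sin φ sin δ + cos φ cos δ cos H = (-0.8780)(-0.0471) + (0.4787)(0.9989)(0.8572) = 0.4512.
θ_z = arccos(0.4512) = 63.18°, so the elevation is 90° − 63.18° = 26.82°.

26.8°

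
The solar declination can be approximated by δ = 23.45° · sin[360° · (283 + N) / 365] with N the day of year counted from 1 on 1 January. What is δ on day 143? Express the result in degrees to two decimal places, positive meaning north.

360 × (283 + 143) / 365 = 420.164°; sin(420.164°) = 0.8675.
δ = 23.45 × 0.8675 = 20.343° ≈ +20.34°.

+20.34°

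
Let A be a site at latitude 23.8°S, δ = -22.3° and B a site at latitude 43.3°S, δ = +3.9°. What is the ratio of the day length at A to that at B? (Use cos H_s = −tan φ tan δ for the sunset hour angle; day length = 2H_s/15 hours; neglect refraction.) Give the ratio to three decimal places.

1.163

A: H_s = arccos(−tan -23.8° · tan -22.3°) = 100.42°, so 2H_s/15 = 13.3893 h.
B: H_s = arccos(−tan -43.3° · tan 3.9°) = 86.32°, so 2H_s/15 = 11.5093 h.
Ratio A/B = 13.3893 / 11.5093 = 1.1633.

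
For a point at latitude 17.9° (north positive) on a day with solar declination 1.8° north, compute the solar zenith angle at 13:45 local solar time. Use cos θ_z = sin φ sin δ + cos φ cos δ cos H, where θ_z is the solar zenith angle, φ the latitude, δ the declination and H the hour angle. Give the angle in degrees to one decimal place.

Hour angle H = 15° × (13.75 − 12) = 26.25°.
With φ = 17.9°, δ = 1.8°, H = 26.25°: sin φ sin δ = 0.0097, cos φ cos δ cos H = 0.8530, so cos θ_z = 0.8627.
θ_z = arccos(0.8627) = 30.38°.

30.4°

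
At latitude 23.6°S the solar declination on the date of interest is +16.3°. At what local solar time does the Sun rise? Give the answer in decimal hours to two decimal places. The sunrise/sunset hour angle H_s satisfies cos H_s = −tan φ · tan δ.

The sunset hour angle satisfies cos H_s = −tan φ tan δ = 0.1278, giving H_s = 82.66°.
Sunrise is at 12 − H_s/15 = 12 − 5.511 = 6.489 h local solar time.

6.49 h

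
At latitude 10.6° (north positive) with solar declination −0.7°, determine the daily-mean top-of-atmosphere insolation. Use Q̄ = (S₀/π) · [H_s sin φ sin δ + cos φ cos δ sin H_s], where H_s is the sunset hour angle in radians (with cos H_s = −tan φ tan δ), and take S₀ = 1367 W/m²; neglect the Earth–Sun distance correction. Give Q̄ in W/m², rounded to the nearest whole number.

The sunset hour angle satisfies cos H_s = −tan φ tan δ = 0.0023, giving H_s = 89.87°. In radians, H_s = 1.5685.
H_s sin φ sin δ = 1.5685 × 0.1840 × -0.0122 = -0.0035.
cos φ cos δ sin H_s = 0.9829 × 0.9999 × 1.0000 = 0.9828.
Q̄ = (1367/π) × (-0.0035 + 0.9828) = 435.13 × 0.9793 = 426.12 W/m².

426 W/m²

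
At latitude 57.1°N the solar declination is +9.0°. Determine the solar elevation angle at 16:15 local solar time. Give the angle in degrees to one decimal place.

Hour angle H = 15° × (16.25 − 12) = 63.75°.
With φ = 57.1°, δ = 9.0°, H = 63.75°: sin φ sin δ = 0.1313, cos φ cos δ cos H = 0.2373, so cos θ_z = 0.3686.
θ_z = arccos(0.3686) = 68.37°, so the elevation is 90° − 68.37° = 21.63°.

21.6°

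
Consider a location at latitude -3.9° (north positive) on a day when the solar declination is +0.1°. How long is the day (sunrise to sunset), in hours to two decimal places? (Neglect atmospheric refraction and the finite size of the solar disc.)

cos H_s = −tan(-3.9°) · tan(0.1°) = 0.0001, so H_s = arccos(0.0001) = 89.99°.
Day length = 2 H_s / 15° h⁻¹ = 179.98° / 15 = 11.999 h.

12.00 hours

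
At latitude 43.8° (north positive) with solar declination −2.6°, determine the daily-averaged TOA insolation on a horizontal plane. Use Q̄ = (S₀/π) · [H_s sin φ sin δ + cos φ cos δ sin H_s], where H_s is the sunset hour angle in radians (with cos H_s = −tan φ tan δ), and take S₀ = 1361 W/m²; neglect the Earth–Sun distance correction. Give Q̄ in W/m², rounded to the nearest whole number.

−tan φ tan δ = −(0.9590)(-0.0454) = 0.0435; H_s = arccos(0.0435) = 87.51°. In radians, H_s = 1.5273.
H_s sin φ sin δ = 1.5273 × 0.6921 × -0.0454 = -0.0480.
cos φ cos δ sin H_s = 0.7218 × 0.9990 × 0.9991 = 0.7204.
Q̄ = (1361/π) × (-0.0480 + 0.7204) = 433.22 × 0.6724 = 291.30 W/m².

291 W/m²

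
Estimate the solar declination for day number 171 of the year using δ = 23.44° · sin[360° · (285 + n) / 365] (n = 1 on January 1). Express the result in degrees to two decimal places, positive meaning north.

360 × (285 + 171) / 365 = 449.753°; sin(449.753°) = 1.0000.
δ = 23.44 × 1.0000 = 23.440° ≈ +23.44°.

+23.44°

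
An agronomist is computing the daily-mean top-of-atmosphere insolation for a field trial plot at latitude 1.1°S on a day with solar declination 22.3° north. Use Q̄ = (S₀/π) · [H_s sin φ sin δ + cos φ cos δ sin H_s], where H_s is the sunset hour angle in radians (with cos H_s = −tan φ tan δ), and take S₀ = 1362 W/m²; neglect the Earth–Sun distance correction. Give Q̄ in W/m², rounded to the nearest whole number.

The sunset hour angle satisfies cos H_s = −tan φ tan δ = 0.0079, giving H_s = 89.55°. In radians, H_s = 1.5629.
H_s sin φ sin δ = 1.5629 × -0.0192 × 0.3795 = -0.0114.
cos φ cos δ sin H_s = 0.9998 × 0.9252 × 1.0000 = 0.9250.
Q̄ = (1362/π) × (-0.0114 + 0.9250) = 433.54 × 0.9136 = 396.08 W/m².

396 W/m²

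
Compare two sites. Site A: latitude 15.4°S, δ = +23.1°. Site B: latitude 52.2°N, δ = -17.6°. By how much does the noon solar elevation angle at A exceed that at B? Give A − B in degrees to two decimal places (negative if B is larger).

A: 90° − |-15.4 − (23.1)| = 51.50°.
B: 90° − |52.2 − (-17.6)| = 20.20°.
A − B = 51.50 − 20.20 = 31.30°.

+31.30°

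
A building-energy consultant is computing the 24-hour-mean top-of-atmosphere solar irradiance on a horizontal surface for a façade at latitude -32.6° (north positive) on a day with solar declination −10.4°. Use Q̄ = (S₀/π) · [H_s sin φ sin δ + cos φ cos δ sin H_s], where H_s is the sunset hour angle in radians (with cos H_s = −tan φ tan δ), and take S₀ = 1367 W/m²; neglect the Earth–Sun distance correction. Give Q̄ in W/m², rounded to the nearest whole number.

The sunset hour angle satisfies cos H_s = −tan φ tan δ = -0.1174, giving H_s = 96.74°. In radians, H_s = 1.6884.
H_s sin φ sin δ = 1.6884 × -0.5388 × -0.1805 = 0.1642.
cos φ cos δ sin H_s = 0.8425 × 0.9836 × 0.9931 = 0.8230.
Q̄ = (1367/π) × (0.1642 + 0.8230) = 435.13 × 0.9872 = 429.56 W/m².

430 W/m²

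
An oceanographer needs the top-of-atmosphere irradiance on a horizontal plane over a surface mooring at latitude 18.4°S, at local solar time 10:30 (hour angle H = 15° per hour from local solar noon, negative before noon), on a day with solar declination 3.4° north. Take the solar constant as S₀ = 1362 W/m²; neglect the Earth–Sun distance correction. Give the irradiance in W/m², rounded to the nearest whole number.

Hour angle H = 15° × (10.5 − 12) = -22.50°.
cos θ_z = sin φ sin δ + cos φ cos δ cos H = (-0.3156)(0.0593) + (0.9489)(0.9982)(0.9239) = 0.8564.
Top-of-atmosphere irradiance = S₀ cos θ_z = 1362 × 0.8564 = 1166.42 W/m².

1166 W/m²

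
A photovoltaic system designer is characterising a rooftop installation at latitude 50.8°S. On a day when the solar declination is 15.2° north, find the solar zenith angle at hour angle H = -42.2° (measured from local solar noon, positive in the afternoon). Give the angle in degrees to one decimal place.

75.6°

cos θ_z = sin(-50.8°) sin(15.2°) + cos(-50.8°) cos(15.2°) cos(-42.20°) = -0.2032 + 0.4518 = 0.2486.
θ_z = arccos(0.2486) = 75.61°.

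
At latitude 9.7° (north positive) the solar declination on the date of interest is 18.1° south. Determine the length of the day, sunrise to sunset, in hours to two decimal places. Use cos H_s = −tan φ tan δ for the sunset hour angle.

11.57 hours

cos H_s = −tan(9.7°) · tan(-18.1°) = 0.0559, so H_s = arccos(0.0559) = 86.80°.
Day length = 2 H_s / 15° h⁻¹ = 173.60° / 15 = 11.573 h.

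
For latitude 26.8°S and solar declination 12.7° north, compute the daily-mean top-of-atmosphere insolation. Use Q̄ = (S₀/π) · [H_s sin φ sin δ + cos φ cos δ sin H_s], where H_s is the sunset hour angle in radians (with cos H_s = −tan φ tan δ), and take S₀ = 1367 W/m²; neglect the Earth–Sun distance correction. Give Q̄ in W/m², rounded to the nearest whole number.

−tan φ tan δ = −(-0.5051)(0.2254) = 0.1138; H_s = arccos(0.1138) = 83.47°. In radians, H_s = 1.4568.
H_s sin φ sin δ = 1.4568 × -0.4509 × 0.2198 = -0.1444.
cos φ cos δ sin H_s = 0.8926 × 0.9755 × 0.9935 = 0.8651.
Q̄ = (1367/π) × (-0.1444 + 0.8651) = 435.13 × 0.7207 = 313.60 W/m².

314 W/m²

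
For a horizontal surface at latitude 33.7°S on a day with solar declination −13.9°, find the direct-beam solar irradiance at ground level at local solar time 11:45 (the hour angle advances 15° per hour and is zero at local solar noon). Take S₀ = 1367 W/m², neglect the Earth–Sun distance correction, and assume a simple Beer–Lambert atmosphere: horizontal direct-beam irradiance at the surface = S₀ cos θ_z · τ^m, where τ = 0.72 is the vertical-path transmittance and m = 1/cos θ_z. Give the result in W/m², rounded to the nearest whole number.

Hour angle H = 15° × (11.75 − 12) = -3.75°.
With φ = -33.7°, δ = -13.9°, H = -3.75°: sin φ sin δ = 0.1333, cos φ cos δ cos H = 0.8059, so cos θ_z = 0.9392.
Air mass m = 1/cos θ_z = 1/0.9392 = 1.065; τ^m = 0.72^1.065 = 0.7048.
Surface direct beam = 1367 × 0.9392 × 0.7048 = 904.88 W/m².

905 W/m²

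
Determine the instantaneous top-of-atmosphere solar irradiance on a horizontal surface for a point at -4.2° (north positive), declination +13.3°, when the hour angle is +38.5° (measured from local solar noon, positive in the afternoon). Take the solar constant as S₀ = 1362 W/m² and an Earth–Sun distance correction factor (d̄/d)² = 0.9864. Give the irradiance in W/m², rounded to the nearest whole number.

With φ = -4.2°, δ = 13.3°, H = 38.50°: sin φ sin δ = -0.0168, cos φ cos δ cos H = 0.7596, so cos θ_z = 0.7428.
Top-of-atmosphere irradiance = S₀ (d̄/d)² cos θ_z = 1362 × 0.9864 × 0.7428 = 997.93 W/m².

998 W/m²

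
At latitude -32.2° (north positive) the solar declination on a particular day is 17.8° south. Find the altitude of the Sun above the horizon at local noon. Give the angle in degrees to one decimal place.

75.6°

At local solar noon the hour angle is zero, so the elevation is 90° − |φ − δ| = 90° − |-32.2° − (-17.8°)| = 90° − 14.4° = 75.6°.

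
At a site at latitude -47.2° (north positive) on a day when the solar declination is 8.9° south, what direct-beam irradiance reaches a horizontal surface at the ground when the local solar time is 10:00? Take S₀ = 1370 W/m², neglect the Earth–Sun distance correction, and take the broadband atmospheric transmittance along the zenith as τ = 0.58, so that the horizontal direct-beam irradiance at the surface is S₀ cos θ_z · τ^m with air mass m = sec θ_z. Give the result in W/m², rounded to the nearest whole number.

435 W/m²

Hour angle H = 15° × (10 − 12) = -30.00°.
cos θ_z = sin(-47.2°) sin(-8.9°) + cos(-47.2°) cos(-8.9°) cos(-30.00°) = 0.1135 + 0.5813 = 0.6948.
Air mass m = 1/cos θ_z = 1/0.6948 = 1.439; τ^m = 0.58^1.439 = 0.4566.
Surface direct beam = 1370 × 0.6948 × 0.4566 = 434.63 W/m².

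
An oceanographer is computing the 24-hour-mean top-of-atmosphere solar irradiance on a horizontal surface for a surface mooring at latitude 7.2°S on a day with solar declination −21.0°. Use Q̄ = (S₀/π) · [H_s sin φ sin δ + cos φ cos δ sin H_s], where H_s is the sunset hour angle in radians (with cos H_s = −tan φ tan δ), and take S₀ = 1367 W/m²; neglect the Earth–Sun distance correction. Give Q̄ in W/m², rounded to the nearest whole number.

434 W/m²

−tan φ tan δ = −(-0.1263)(-0.3839) = -0.0485; H_s = arccos(-0.0485) = 92.78°. In radians, H_s = 1.6193.
H_s sin φ sin δ = 1.6193 × -0.1253 × -0.3584 = 0.0727.
cos φ cos δ sin H_s = 0.9921 × 0.9336 × 0.9988 = 0.9251.
Q̄ = (1367/π) × (0.0727 + 0.9251) = 435.13 × 0.9978 = 434.17 W/m².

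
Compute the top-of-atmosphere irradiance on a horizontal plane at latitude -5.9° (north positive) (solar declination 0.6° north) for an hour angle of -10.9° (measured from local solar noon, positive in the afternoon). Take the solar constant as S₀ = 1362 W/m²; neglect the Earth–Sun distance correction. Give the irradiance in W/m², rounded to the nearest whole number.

1329 W/m²

cos θ_z = sin(-5.9°) sin(0.6°) + cos(-5.9°) cos(0.6°) cos(-10.90°) = -0.0011 + 0.9767 = 0.9756.
Top-of-atmosphere irradiance = S₀ cos θ_z = 1362 × 0.9756 = 1328.77 W/m².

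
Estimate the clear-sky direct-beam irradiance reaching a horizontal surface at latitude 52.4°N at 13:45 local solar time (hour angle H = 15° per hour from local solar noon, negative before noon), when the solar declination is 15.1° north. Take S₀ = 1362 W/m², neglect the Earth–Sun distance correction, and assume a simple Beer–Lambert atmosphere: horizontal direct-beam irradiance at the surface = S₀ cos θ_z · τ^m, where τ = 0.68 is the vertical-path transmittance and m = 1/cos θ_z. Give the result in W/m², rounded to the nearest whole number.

592 W/m²

Hour angle H = 15° × (13.75 − 12) = 26.25°.
cos θ_z = sin φ sin δ + cos φ cos δ cos H = (0.7923)(0.2605) + (0.6101)(0.9655)(0.8969) = 0.7347.
Air mass m = 1/cos θ_z = 1/0.7347 = 1.361; τ^m = 0.68^1.361 = 0.5916.
Surface direct beam = 1362 × 0.7347 × 0.5916 = 591.99 W/m².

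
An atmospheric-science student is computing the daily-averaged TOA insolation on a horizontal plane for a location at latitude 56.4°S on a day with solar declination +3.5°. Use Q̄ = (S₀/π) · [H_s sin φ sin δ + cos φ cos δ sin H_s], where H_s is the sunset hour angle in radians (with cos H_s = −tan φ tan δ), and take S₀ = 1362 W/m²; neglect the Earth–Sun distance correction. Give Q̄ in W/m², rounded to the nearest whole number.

206 W/m²

cos H_s = −tan(-56.4°) · tan(3.5°) = 0.0921, so H_s = arccos(0.0921) = 84.72°. In radians, H_s = 1.4786.
H_s sin φ sin δ = 1.4786 × -0.8329 × 0.0610 = -0.0751.
cos φ cos δ sin H_s = 0.5534 × 0.9981 × 0.9958 = 0.5500.
Q̄ = (1362/π) × (-0.0751 + 0.5500) = 433.54 × 0.4749 = 205.89 W/m².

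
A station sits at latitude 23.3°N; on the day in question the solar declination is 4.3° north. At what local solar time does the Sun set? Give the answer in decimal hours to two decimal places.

18.12 h

−tan φ tan δ = −(0.4307)(0.0752) = -0.0324; H_s = arccos(-0.0324) = 91.86°.
Sunset is at 12 + H_s/15 = 12 + 6.124 = 18.124 h local solar time.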